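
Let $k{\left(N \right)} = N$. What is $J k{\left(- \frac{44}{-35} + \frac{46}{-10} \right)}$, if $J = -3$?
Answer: $\frac{351}{35} \approx 10.029$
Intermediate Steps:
$J k{\left(- \frac{44}{-35} + \frac{46}{-10} \right)} = - 3 \left(- \frac{44}{-35} + \frac{46}{-10}\right) = - 3 \left(\left(-44\right) \left(- \frac{1}{35}\right) + 46 \left(- \frac{1}{10}\right)\right) = - 3 \left(\frac{44}{35} - \frac{23}{5}\right) = \left(-3\right) \left(- \frac{117}{35}\right) = \frac{351}{35}$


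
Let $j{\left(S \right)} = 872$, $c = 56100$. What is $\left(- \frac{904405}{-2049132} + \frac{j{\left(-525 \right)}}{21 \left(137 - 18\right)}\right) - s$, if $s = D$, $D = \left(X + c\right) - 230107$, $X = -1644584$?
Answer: $\frac{3104203348822729}{1706926956} \approx 1.8186 \cdot 10^{6}$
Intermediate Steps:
$D = -1818591$ ($D = \left(-1644584 + 56100\right) - 230107 = -1588484 - 230107 = -1818591$)
$s = -1818591$
$\left(- \frac{904405}{-2049132} + \frac{j{\left(-525 \right)}}{21 \left(137 - 18\right)}\right) - s = \left(- \frac{904405}{-2049132} + \frac{872}{21 \left(137 - 18\right)}\right) - -1818591 = \left(\left(-904405\right) \left(- \frac{1}{2049132}\right) + \frac{872}{21 \cdot 119}\right) + 1818591 = \left(\frac{904405}{2049132} + \frac{872}{2499}\right) + 1818591 = \frac{1348983733}{1706926956} + 1818591 = \frac{3104203348822729}{1706926956}$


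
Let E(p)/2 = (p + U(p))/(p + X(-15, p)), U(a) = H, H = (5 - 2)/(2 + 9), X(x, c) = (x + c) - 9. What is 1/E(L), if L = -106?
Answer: 1298/1163 ≈ 1.1161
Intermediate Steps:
X(x, c) = -9 + c + x (X(x, c) = (c + x) - 9 = -9 + c + x)
H = 3/11 ≈ 0.27273
U(a) = 3/11
E(p) = 2*(3/11 + p)/(-24 + 2*p) (E(p) = 2*((p + 3/11)/(p + (-9 + p - 15))) = 2*((3/11 + p)/(p + (-24 + p))) = 2*((3/11 + p)/(-24 + 2*p)) = 2*(3/11 + p)/(-24 + 2*p))
1/E(L) = 1/((3/11 - 106)/(-12 - 106)) = 1/(-1163/11/(-118)) = 1/(-1/118*(-1163/11)) = 1/(1163/1298) = 1298/1163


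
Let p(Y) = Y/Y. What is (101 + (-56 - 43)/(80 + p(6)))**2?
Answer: 806404/81 ≈ 9955.6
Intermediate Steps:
p(Y) = 1
(101 + (-56 - 43)/(80 + p(6)))**2 = (101 + (-56 - 43)/(80 + 1))**2 = (101 - 99/81)**2 = (101 - 99*1/81)**2 = (101 - 11/9)**2 = (898/9)**2 = 806404/81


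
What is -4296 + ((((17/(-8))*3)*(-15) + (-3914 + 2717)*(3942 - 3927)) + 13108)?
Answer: -72379/8 ≈ -9047.4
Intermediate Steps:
-4296 + ((((17/(-8))*3)*(-15) + (-3914 + 2717)*(3942 - 3927)) + 13108) = -4296 + ((((17*(-⅛))*3)*(-15) - 1197*15) + 13108) = -4296 + ((-17/8*3*(-15) - 17955) + 13108) = -4296 + ((-51/8*(-15) - 17955) + 13108) = -4296 + ((765/8 - 17955) + 13108) = -4296 + (-142875/8 + 13108) = -4296 - 38011/8 = -72379/8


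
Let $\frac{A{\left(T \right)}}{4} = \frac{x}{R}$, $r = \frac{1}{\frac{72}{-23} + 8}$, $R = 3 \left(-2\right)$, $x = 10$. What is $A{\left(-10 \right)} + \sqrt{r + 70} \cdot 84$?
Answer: $- \frac{20}{3} + 3 \sqrt{55041} \approx 697.16$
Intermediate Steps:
$R = -6$
$r = \frac{23}{112}$ ($r = \frac{1}{72 \left(- \frac{1}{23}\right) + 8} = \frac{1}{- \frac{72}{23} + 8} = \frac{1}{\frac{112}{23}} = \frac{23}{112} \approx 0.20536$)
$A{\left(T \right)} = - \frac{20}{3}$ ($A{\left(T \right)} = 4 \frac{10}{-6} = 4 \cdot 10 \left(- \frac{1}{6}\right) = 4 \left(- \frac{5}{3}\right) = - \frac{20}{3}$)
$A{\left(-10 \right)} + \sqrt{r + 70} \cdot 84 = - \frac{20}{3} + \sqrt{\frac{23}{112} + 70} \cdot 84 = - \frac{20}{3} + \sqrt{\frac{7863}{112}} \cdot 84 = - \frac{20}{3} + \frac{\sqrt{55041}}{28} \cdot 84 = - \frac{20}{3} + 3 \sqrt{55041}$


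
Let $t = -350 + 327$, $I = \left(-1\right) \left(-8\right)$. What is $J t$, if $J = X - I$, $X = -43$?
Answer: $1173$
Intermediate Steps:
$I = 8$
$t = -23$
$J = -51$ ($J = -43 - 8 = -51$)
$J t = \left(-51\right) \left(-23\right) = 1173$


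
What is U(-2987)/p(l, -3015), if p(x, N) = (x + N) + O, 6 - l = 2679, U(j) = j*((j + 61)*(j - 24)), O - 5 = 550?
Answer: 907449158/177 ≈ 5.1268e+6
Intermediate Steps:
O = 555 (O = 5 + 550 = 555)
U(j) = j*(-24 + j)*(61 + j) (U(j) = j*((61 + j)*(-24 + j)) = j*((-24 + j)*(61 + j)) = j*(-24 + j)*(61 + j))
l = -2673 (l = 6 - 1*2679 = 6 - 2679 = -2673)
p(x, N) = 555 + N + x (p(x, N) = (x + N) + 555 = (N + x) + 555 = 555 + N + x)
U(-2987)/p(l, -3015) = (-2987*(-1464 + (-2987)² + 37*(-2987)))/(555 - 3015 - 2673) = -2987*(-1464 + 8922169 - 110519)/(-5133) = -2987*8810186*(-1/5133) = -26316025582*(-1/5133) = 907449158/177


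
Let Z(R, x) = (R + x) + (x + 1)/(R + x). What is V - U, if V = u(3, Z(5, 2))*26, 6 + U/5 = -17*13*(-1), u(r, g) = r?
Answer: -997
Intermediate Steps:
Z(R, x) = R + x + (1 + x)/(R + x) (Z(R, x) = (R + x) + (1 + x)/(R + x) = R + x + (1 + x)/(R + x))
U = 1075 (U = -30 + 5*(-17*13*(-1)) = -30 + 5*(-221*(-1)) = -30 + 5*221 = -30 + 1105 = 1075)
V = 78 (V = 3*26 = 78)
V - U = 78 - 1*1075 = 78 - 1075 = -997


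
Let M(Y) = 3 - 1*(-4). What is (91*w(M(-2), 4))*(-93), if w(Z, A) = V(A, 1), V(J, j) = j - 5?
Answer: 33852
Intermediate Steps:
V(J, j) = -5 + j
M(Y) = 7 (M(Y) = 3 + 4 = 7)
w(Z, A) = -4 (w(Z, A) = -5 + 1 = -4)
(91*w(M(-2), 4))*(-93) = (91*(-4))*(-93) = -364*(-93) = 33852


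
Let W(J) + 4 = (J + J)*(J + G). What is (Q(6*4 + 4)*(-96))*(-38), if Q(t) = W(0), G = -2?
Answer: -14592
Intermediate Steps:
W(J) = -4 + 2*J*(-2 + J) (W(J) = -4 + (J + J)*(J - 2) = -4 + (2*J)*(-2 + J) = -4 + 2*J*(-2 + J))
Q(t) = -4 (Q(t) = -4 - 4*0 + 2*0² = -4 + 0 + 2*0 = -4 + 0 + 0 = -4)
(Q(6*4 + 4)*(-96))*(-38) = -4*(-96)*(-38) = 384*(-38) = -14592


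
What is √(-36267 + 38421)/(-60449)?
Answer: -√2154/60449 ≈ -0.00076777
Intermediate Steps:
√(-36267 + 38421)/(-60449) = √2154*(-1/60449) = -√2154/60449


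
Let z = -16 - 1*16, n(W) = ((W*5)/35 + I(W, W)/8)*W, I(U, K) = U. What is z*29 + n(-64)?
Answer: 1184/7 ≈ 169.14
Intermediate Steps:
n(W) = 15*W²/56 (n(W) = ((W*5)/35 + W/8)*W = ((5*W)*(1/35) + W*(⅛))*W = (W/7 + W/8)*W = (15*W/56)*W = 15*W²/56)
z = -32 (z = -16 - 16 = -32)
z*29 + n(-64) = -32*29 + (15/56)*(-64)² = -928 + (15/56)*4096 = -928 + 7680/7 = 1184/7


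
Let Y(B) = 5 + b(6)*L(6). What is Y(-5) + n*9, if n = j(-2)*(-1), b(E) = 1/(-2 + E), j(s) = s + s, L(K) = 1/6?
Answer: 985/24 ≈ 41.042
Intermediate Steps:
L(K) = 1/6
j(s) = 2*s
n = 4 (n = (2*(-2))*(-1) = -4*(-1) = 4)
Y(B) = 121/24 (Y(B) = 5 + (1/6)/(-2 + 6) = 5 + (1/6)/4 = 5 + (1/4)*(1/6) = 5 + 1/24 = 121/24)
Y(-5) + n*9 = 121/24 + 4*9 = 121/24 + 36 = 985/24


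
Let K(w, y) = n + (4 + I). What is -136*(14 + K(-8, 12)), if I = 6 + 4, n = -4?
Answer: -3264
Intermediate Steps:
I = 10
K(w, y) = 10 (K(w, y) = -4 + (4 + 10) = -4 + 14 = 10)
-136*(14 + K(-8, 12)) = -136*(14 + 10) = -136*24 = -3264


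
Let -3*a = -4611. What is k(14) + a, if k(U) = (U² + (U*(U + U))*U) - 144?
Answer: 7077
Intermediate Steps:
a = 1537 (a = -⅓*(-4611) = 1537)
k(U) = -144 + U² + 2*U³ (k(U) = (U² + (U*(2*U))*U) - 144 = (U² + (2*U²)*U) - 144 = (U² + 2*U³) - 144 = -144 + U² + 2*U³)
k(14) + a = (-144 + 14² + 2*14³) + 1537 = (-144 + 196 + 2*2744) + 1537 = (-144 + 196 + 5488) + 1537 = 5540 + 1537 = 7077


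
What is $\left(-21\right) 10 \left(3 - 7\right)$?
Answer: $840$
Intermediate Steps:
$\left(-21\right) 10 \left(3 - 7\right) = - 210 \left(3 - 7\right) = \left(-210\right) \left(-4\right) = 840$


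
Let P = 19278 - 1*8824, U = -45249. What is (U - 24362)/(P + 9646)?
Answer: -69611/20100 ≈ -3.4632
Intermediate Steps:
P = 10454 (P = 19278 - 8824 = 10454)
(U - 24362)/(P + 9646) = (-45249 - 24362)/(10454 + 9646) = -69611/20100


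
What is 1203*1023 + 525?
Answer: 1231194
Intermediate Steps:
1203*1023 + 525 = 1230669 + 525 = 1231194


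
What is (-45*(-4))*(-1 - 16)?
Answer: -3060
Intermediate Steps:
(-45*(-4))*(-1 - 16) = 180*(-17) = -3060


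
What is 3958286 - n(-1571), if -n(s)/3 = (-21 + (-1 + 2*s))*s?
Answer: 18870218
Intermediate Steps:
n(s) = -3*s*(-22 + 2*s) (n(s) = -3*(-21 + (-1 + 2*s))*s = -3*(-22 + 2*s)*s = -3*s*(-22 + 2*s))
3958286 - n(-1571) = 3958286 - 6*(-1571)*(11 - 1*(-1571)) = 3958286 - 6*(-1571)*(11 + 1571) = 3958286 - 6*(-1571)*1582 = 3958286 - 1*(-14911932) = 3958286 + 14911932 = 18870218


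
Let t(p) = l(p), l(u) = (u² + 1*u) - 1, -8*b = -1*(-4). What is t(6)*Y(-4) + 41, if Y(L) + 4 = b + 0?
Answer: -287/2 ≈ -143.50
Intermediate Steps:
b = -½ (b = -(-1)*(-4)/8 = -⅛*4 = -½ ≈ -0.50000)
l(u) = -1 + u + u² (l(u) = (u² + u) - 1 = (u + u²) - 1 = -1 + u + u²)
t(p) = -1 + p + p²
Y(L) = -9/2 (Y(L) = -4 + (-½ + 0) = -4 - ½ = -9/2)
t(6)*Y(-4) + 41 = (-1 + 6 + 6²)*(-9/2) + 41 = (-1 + 6 + 36)*(-9/2) + 41 = 41*(-9/2) + 41 = -369/2 + 41 = -287/2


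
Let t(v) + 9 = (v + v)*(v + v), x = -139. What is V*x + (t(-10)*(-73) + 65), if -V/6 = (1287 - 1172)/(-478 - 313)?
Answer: -22622008/791 ≈ -28599.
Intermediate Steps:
t(v) = -9 + 4*v² (t(v) = -9 + (v + v)*(v + v) = -9 + (2*v)*(2*v) = -9 + 4*v²)
V = 690/791 (V = -6*(1287 - 1172)/(-478 - 313) = -690/(-791) = -690*(-1)/791 = -6*(-115/791) = 690/791 ≈ 0.87231)
V*x + (t(-10)*(-73) + 65) = (690/791)*(-139) + ((-9 + 4*(-10)²)*(-73) + 65) = -95910/791 + ((-9 + 4*100)*(-73) + 65) = -95910/791 + ((-9 + 400)*(-73) + 65) = -95910/791 + (391*(-73) + 65) = -95910/791 + (-28543 + 65) = -95910/791 - 28478 = -22622008/791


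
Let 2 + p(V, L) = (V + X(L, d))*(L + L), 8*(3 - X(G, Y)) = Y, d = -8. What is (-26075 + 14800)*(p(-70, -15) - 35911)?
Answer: 382594575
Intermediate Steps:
X(G, Y) = 3 - Y/8
p(V, L) = -2 + 2*L*(4 + V) (p(V, L) = -2 + (V + (3 - 1/8*(-8)))*(L + L) = -2 + (V + (3 + 1))*(2*L) = -2 + (V + 4)*(2*L) = -2 + (4 + V)*(2*L) = -2 + 2*L*(4 + V))
(-26075 + 14800)*(p(-70, -15) - 35911) = (-26075 + 14800)*((-2 + 8*(-15) + 2*(-15)*(-70)) - 35911) = -11275*((-2 - 120 + 2100) - 35911) = -11275*(1978 - 35911) = -11275*(-33933) = 382594575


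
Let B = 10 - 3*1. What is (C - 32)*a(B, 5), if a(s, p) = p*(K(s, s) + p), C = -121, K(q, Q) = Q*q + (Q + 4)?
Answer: -49725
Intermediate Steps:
B = 7 (B = 10 - 3 = 7)
K(q, Q) = 4 + Q + Q*q (K(q, Q) = Q*q + (4 + Q) = 4 + Q + Q*q)
a(s, p) = p*(4 + p + s + s**2) (a(s, p) = p*((4 + s + s*s) + p) = p*((4 + s + s**2) + p) = p*(4 + p + s + s**2))
(C - 32)*a(B, 5) = (-121 - 32)*(5*(4 + 5 + 7 + 7**2)) = -765*(4 + 5 + 7 + 49) = -765*65 = -153*325 = -49725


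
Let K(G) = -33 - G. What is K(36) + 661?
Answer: 592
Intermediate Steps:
K(36) + 661 = (-33 - 1*36) + 661 = (-33 - 36) + 661 = -69 + 661 = 592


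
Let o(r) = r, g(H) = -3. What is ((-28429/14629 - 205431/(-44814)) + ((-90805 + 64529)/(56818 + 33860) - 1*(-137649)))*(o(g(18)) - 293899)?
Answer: -4090119303163805599345/101100419211 ≈ -4.0456e+10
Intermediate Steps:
((-28429/14629 - 205431/(-44814)) + ((-90805 + 64529)/(56818 + 33860) - 1*(-137649)))*(o(g(18)) - 293899) = ((-28429/14629 - 205431/(-44814)) + ((-90805 + 64529)/(56818 + 33860) - 1*(-137649)))*(-3 - 293899) = ((-28429*1/14629 - 205431*(-1/44814)) + (-26276/90678 + 137649))*(-293902) = ((-28429/14629 + 68477/14938) + (-26276*1/90678 + 137649))*(-293902) = (577077631/218528002 + (-13138/45339 + 137649))*(-293902) = (577077631/218528002 + 6240854873/45339)*(-293902) = (194832530041623665/1415405868954)*(-293902) = -4090119303163805599345/101100419211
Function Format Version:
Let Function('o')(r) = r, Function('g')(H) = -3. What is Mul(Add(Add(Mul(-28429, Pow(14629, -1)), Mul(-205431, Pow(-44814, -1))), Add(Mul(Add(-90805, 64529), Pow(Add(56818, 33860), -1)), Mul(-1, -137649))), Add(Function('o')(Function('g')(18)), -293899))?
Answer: Rational(-4090119303163805599345, 101100419211) ≈ -4.0456e+10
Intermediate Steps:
Mul(Add(Add(Mul(-28429, Pow(14629, -1)), Mul(-205431, Pow(-44814, -1))), Add(Mul(Add(-90805, 64529), Pow(Add(56818, 33860), -1)), Mul(-1, -137649))), Add(Function('o')(Function('g')(18)), -293899)) = Mul(Add(Add(Mul(-28429, Pow(14629, -1)), Mul(-205431, Pow(-44814, -1))), Add(Mul(Add(-90805, 64529), Pow(Add(56818, 33860), -1)), Mul(-1, -137649))), Add(-3, -293899)) = Mul(Add(Add(Mul(-28429, Rational(1, 14629)), Mul(-205431, Rational(-1, 44814))), Add(Mul(-26276, Pow(90678, -1)), 137649)), -293902) = Mul(Add(Add(Rational(-28429, 14629), Rational(68477, 14938)), Add(Mul(-26276, Rational(1, 90678)), 137649)), -293902) = Mul(Add(Rational(577077631, 218528002), Add(Rational(-13138, 45339), 137649)), -293902) = Mul(Add(Rational(577077631, 218528002), Rational(6240854873, 45339)), -293902) = Mul(Rational(194832530041623665, 1415405868954), -293902) = Rational(-4090119303163805599345, 101100419211)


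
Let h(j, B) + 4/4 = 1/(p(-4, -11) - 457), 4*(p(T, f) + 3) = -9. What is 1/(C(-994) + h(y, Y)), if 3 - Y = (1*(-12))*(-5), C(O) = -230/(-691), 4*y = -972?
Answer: -1277659/855153 ≈ -1.4941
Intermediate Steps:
p(T, f) = -21/4 (p(T, f) = -3 + (¼)*(-9) = -3 - 9/4 = -21/4)
y = -243 (y = (¼)*(-972) = -243)
C(O) = 230/691 (C(O) = -230*(-1/691) = 230/691)
Y = -57 (Y = 3 - 1*(-12)*(-5) = 3 - (-12)*(-5) = 3 - 1*60 = 3 - 60 = -57)
h(j, B) = -1853/1849 (h(j, B) = -1 + 1/(-21/4 - 457) = -1 + 1/(-1849/4) = -1 - 4/1849 = -1853/1849)
1/(C(-994) + h(y, Y)) = 1/(230/691 - 1853/1849) = 1/(-855153/1277659) = -1277659/855153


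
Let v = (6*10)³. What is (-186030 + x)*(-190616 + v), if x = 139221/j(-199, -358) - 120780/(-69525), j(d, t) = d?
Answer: -1457305999210936/307455 ≈ -4.7399e+9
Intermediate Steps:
v = 216000 (v = 60³ = 216000)
x = -214562329/307455 (x = 139221/(-199) - 120780/(-69525) = 139221*(-1/199) - 120780*(-1/69525) = -139221/199 + 2684/1545 = -214562329/307455 ≈ -697.87)
(-186030 + x)*(-190616 + v) = (-186030 - 214562329/307455)*(-190616 + 216000) = -57410415979/307455*25384 = -1457305999210936/307455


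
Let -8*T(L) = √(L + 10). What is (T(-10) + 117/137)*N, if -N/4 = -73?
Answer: 34164/137 ≈ 249.37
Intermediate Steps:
N = 292 (N = -4*(-73) = 292)
T(L) = -√(10 + L)/8 (T(L) = -√(L + 10)/8 = -√(10 + L)/8)
(T(-10) + 117/137)*N = (-√(10 - 10)/8 + 117/137)*292 = (-√0/8 + 117*(1/137))*292 = (-⅛*0 + 117/137)*292 = (0 + 117/137)*292 = (117/137)*292 = 34164/137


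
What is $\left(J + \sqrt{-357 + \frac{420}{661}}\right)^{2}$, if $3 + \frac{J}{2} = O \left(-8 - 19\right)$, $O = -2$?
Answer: $\frac{6641487}{661} + \frac{612 i \sqrt{17300353}}{661} \approx 10048.0 + 3851.0 i$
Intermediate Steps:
$J = 102$ ($J = -6 + 2 \left(- 2 \left(-8 - 19\right)\right) = -6 + 2 \left(\left(-2\right) \left(-27\right)\right) = -6 + 2 \cdot 54 = -6 + 108 = 102$)
$\left(J + \sqrt{-357 + \frac{420}{661}}\right)^{2} = \left(102 + \sqrt{-357 + \frac{420}{661}}\right)^{2} = \left(102 + \sqrt{- \frac{235557}{661}}\right)^{2} = \left(102 + \frac{3 i \sqrt{17300353}}{661}\right)^{2}$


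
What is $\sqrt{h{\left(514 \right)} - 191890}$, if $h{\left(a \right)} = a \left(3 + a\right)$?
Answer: $2 \sqrt{18462} \approx 271.75$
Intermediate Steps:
$\sqrt{h{\left(514 \right)} - 191890} = \sqrt{514 \left(3 + 514\right) - 191890} = \sqrt{514 \cdot 517 - 191890} = \sqrt{265738 - 191890} = \sqrt{73848} = 2 \sqrt{18462}$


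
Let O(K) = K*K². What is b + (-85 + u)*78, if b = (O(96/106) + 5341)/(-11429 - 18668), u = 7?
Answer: -27261684766445/4480751069 ≈ -6084.2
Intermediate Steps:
O(K) = K³
b = -795262649/4480751069 (b = ((96/106)³ + 5341)/(-11429 - 18668) = ((96*(1/106))³ + 5341)/(-30097) = ((48/53)³ + 5341)*(-1/30097) = (110592/148877 + 5341)*(-1/30097) = (795262649/148877)*(-1/30097) = -795262649/4480751069 ≈ -0.17748)
b + (-85 + u)*78 = -795262649/4480751069 + (-85 + 7)*78 = -795262649/4480751069 - 78*78 = -795262649/4480751069 - 6084 = -27261684766445/4480751069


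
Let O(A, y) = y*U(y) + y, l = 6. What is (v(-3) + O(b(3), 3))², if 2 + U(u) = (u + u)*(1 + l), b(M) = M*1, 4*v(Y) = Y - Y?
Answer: 15129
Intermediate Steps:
v(Y) = 0 (v(Y) = (Y - Y)/4 = (¼)*0 = 0)
b(M) = M
U(u) = -2 + 14*u (U(u) = -2 + (u + u)*(1 + 6) = -2 + (2*u)*7 = -2 + 14*u)
O(A, y) = y + y*(-2 + 14*y) (O(A, y) = y*(-2 + 14*y) + y = y + y*(-2 + 14*y))
(v(-3) + O(b(3), 3))² = (0 + 3*(-1 + 14*3))² = (0 + 3*(-1 + 42))² = (0 + 3*41)² = (0 + 123)² = 123² = 15129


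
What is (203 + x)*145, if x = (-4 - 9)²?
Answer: 53940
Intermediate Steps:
x = 169 (x = (-13)² = 169)
(203 + x)*145 = (203 + 169)*145 = 372*145 = 53940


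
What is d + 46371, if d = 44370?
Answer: 90741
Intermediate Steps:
d + 46371 = 44370 + 46371 = 90741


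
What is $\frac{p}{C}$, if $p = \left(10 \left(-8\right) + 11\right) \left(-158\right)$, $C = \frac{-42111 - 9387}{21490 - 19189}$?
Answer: $- \frac{1393639}{2861} \approx -487.12$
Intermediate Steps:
$C = - \frac{17166}{767}$ ($C = - \frac{51498}{2301} = \left(-51498\right) \frac{1}{2301} = - \frac{17166}{767} \approx -22.381$)
$p = 10902$ ($p = \left(-80 + 11\right) \left(-158\right) = \left(-69\right) \left(-158\right) = 10902$)
$\frac{p}{C} = \frac{10902}{- \frac{17166}{767}} = 10902 \left(- \frac{767}{17166}\right) = - \frac{1393639}{2861}$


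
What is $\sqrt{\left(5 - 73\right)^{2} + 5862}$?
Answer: $7 \sqrt{214} \approx 102.4$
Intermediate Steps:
$\sqrt{\left(5 - 73\right)^{2} + 5862} = \sqrt{\left(-68\right)^{2} + 5862} = \sqrt{4624 + 5862} = \sqrt{10486} = 7 \sqrt{214}$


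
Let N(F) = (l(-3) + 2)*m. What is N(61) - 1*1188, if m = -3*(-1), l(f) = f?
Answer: -1191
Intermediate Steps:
m = 3
N(F) = -3 (N(F) = (-3 + 2)*3 = -1*3 = -3)
N(61) - 1*1188 = -3 - 1*1188 = -3 - 1188 = -1191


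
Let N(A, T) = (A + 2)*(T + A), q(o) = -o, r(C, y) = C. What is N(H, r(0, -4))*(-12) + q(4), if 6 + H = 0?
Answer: -292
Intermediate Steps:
H = -6 (H = -6 + 0 = -6)
N(A, T) = (2 + A)*(A + T)
N(H, r(0, -4))*(-12) + q(4) = ((-6)**2 + 2*(-6) + 2*0 - 6*0)*(-12) - 1*4 = (36 - 12 + 0 + 0)*(-12) - 4 = 24*(-12) - 4 = -288 - 4 = -292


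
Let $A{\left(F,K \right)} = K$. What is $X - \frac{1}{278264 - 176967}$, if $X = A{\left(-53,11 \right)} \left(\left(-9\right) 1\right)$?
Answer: $- \frac{10028404}{101297} \approx -99.0$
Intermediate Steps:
$X = -99$ ($X = 11 \left(\left(-9\right) 1\right) = 11 \left(-9\right) = -99$)
$X - \frac{1}{278264 - 176967} = -99 - \frac{1}{278264 - 176967} = -99 - \frac{1}{101297} = - \frac{10028404}{101297}$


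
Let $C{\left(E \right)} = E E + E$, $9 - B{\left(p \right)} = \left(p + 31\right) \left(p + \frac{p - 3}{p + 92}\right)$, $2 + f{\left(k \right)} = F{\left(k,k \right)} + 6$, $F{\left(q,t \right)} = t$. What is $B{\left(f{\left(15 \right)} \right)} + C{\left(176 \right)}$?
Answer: $\frac{3352621}{111} \approx 30204.0$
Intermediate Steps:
$f{\left(k \right)} = 4 + k$ ($f{\left(k \right)} = -2 + \left(k + 6\right) = -2 + \left(6 + k\right) = 4 + k$)
$B{\left(p \right)} = 9 - \left(31 + p\right) \left(p + \frac{-3 + p}{92 + p}\right)$ ($B{\left(p \right)} = 9 - \left(p + 31\right) \left(p + \frac{p - 3}{p + 92}\right) = 9 - \left(31 + p\right) \left(p + \frac{-3 + p}{92 + p}\right)$)
$C{\left(E \right)} = E + E^{2}$ ($C{\left(E \right)} = E^{2} + E = E + E^{2}$)
$B{\left(f{\left(15 \right)} \right)} + C{\left(176 \right)} = \frac{921 - \left(4 + 15\right)^{3} - 2871 \left(4 + 15\right) - 124 \left(4 + 15\right)^{2}}{92 + \left(4 + 15\right)} + 176 \left(1 + 176\right) = \frac{921 - 19^{3} - 54549 - 124 \cdot 19^{2}}{92 + 19} + 176 \cdot 177 = \frac{921 - 6859 - 54549 - 44764}{111} + 31152 = \frac{1}{111} \left(-105251\right) + 31152 = - \frac{105251}{111} + 31152 = \frac{3352621}{111}$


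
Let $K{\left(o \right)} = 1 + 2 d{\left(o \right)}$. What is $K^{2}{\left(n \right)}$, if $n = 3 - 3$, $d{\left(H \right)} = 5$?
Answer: $121$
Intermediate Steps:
$n = 0$
$K{\left(o \right)} = 11$ ($K{\left(o \right)} = 1 + 2 \cdot 5 = 1 + 10 = 11$)
$K^{2}{\left(n \right)} = 11^{2} = 121$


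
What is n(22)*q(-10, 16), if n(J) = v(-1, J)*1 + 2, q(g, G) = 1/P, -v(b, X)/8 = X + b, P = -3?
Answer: 166/3 ≈ 55.333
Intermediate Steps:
v(b, X) = -8*X - 8*b (v(b, X) = -8*(X + b) = -8*X - 8*b)
q(g, G) = -⅓ (q(g, G) = 1/(-3) = -⅓)
n(J) = 10 - 8*J (n(J) = (-8*J - 8*(-1))*1 + 2 = (-8*J + 8)*1 + 2 = (8 - 8*J)*1 + 2 = (8 - 8*J) + 2 = 10 - 8*J)
n(22)*q(-10, 16) = (10 - 8*22)*(-⅓) = (10 - 176)*(-⅓) = -166*(-⅓) = 166/3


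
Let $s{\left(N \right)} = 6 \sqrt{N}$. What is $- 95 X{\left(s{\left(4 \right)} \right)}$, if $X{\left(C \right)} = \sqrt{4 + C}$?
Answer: $-380$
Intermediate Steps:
$- 95 X{\left(s{\left(4 \right)} \right)} = - 95 \sqrt{4 + 6 \sqrt{4}} = - 95 \sqrt{4 + 6 \cdot 2} = - 95 \sqrt{4 + 12} = - 95 \sqrt{16} = \left(-95\right) 4 = -380$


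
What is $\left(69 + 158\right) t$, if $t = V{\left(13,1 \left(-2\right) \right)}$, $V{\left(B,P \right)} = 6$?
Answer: $1362$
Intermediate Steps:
$t = 6$
$\left(69 + 158\right) t = \left(69 + 158\right) 6 = 227 \cdot 6 = 1362$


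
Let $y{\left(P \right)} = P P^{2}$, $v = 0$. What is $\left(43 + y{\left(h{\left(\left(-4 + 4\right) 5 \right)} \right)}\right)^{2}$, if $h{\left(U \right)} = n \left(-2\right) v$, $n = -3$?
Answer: $1849$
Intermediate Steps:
$h{\left(U \right)} = 0$ ($h{\left(U \right)} = \left(-3\right) \left(-2\right) 0 = 6 \cdot 0 = 0$)
$y{\left(P \right)} = P^{3}$
$\left(43 + y{\left(h{\left(\left(-4 + 4\right) 5 \right)} \right)}\right)^{2} = \left(43 + 0^{3}\right)^{2} = \left(43 + 0\right)^{2} = 43^{2} = 1849$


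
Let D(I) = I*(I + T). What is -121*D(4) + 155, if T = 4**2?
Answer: -9525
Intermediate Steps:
T = 16
D(I) = I*(16 + I) (D(I) = I*(I + 16) = I*(16 + I))
-121*D(4) + 155 = -484*(16 + 4) + 155 = -484*20 + 155 = -121*80 + 155 = -9680 + 155 = -9525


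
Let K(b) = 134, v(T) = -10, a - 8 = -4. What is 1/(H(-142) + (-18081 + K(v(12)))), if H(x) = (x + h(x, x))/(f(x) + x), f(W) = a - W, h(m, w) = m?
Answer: -1/18018 ≈ -5.5500e-5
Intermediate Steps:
a = 4 (a = 8 - 4 = 4)
f(W) = 4 - W
H(x) = x/2 (H(x) = (x + x)/((4 - x) + x) = (2*x)/4 = (2*x)*(¼) = x/2)
1/(H(-142) + (-18081 + K(v(12)))) = 1/((½)*(-142) + (-18081 + 134)) = 1/(-71 - 17947) = 1/(-18018) = -1/18018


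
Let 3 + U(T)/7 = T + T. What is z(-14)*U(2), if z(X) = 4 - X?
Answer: 126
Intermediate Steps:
U(T) = -21 + 14*T (U(T) = -21 + 7*(T + T) = -21 + 7*(2*T) = -21 + 14*T)
z(-14)*U(2) = (4 - 1*(-14))*(-21 + 14*2) = (4 + 14)*(-21 + 28) = 18*7 = 126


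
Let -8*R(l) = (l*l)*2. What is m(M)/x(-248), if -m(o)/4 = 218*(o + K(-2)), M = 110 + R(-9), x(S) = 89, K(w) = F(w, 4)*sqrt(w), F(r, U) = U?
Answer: -78262/89 - 3488*I*sqrt(2)/89 ≈ -879.35 - 55.424*I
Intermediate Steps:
R(l) = -l**2/4 (R(l) = -l*l*2/8 = -l**2*2/8 = -l**2/4)
K(w) = 4*sqrt(w)
M = 359/4 (M = 110 - 1/4*(-9)**2 = 110 - 1/4*81 = 110 - 81/4 = 359/4 ≈ 89.750)
m(o) = -872*o - 3488*I*sqrt(2) (m(o) = -872*(o + 4*sqrt(-2)) = -872*(o + 4*(I*sqrt(2))) = -872*(o + 4*I*sqrt(2)) = -4*(218*o + 872*I*sqrt(2)) = -872*o - 3488*I*sqrt(2))
m(M)/x(-248) = (-872*359/4 - 3488*I*sqrt(2))/89 = (-78262 - 3488*I*sqrt(2))*(1/89) = -78262/89 - 3488*I*sqrt(2)/89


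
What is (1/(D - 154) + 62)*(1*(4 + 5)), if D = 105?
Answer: 27333/49 ≈ 557.82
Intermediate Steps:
(1/(D - 154) + 62)*(1*(4 + 5)) = (1/(105 - 154) + 62)*(1*(4 + 5)) = (1/(-49) + 62)*(1*9) = (-1/49 + 62)*9 = (3037/49)*9 = 27333/49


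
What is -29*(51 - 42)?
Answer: -261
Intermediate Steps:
-29*(51 - 42) = -29*9 = -261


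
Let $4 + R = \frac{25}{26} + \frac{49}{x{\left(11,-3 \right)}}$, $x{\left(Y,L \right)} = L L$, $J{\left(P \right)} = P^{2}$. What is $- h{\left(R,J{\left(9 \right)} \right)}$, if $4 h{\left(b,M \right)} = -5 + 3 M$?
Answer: $- \frac{119}{2} \approx -59.5$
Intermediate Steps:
$x{\left(Y,L \right)} = L^{2}$
$R = \frac{563}{234}$ ($R = -4 + \left(\frac{25}{26} + \frac{49}{\left(-3\right)^{2}}\right) = -4 + \left(25 \cdot \frac{1}{26} + \frac{49}{9}\right) = -4 + \left(\frac{25}{26} + 49 \cdot \frac{1}{9}\right) = -4 + \left(\frac{25}{26} + \frac{49}{9}\right) = -4 + \frac{1499}{234} = \frac{563}{234} \approx 2.406$)
$h{\left(b,M \right)} = - \frac{5}{4} + \frac{3 M}{4}$ ($h{\left(b,M \right)} = \frac{-5 + 3 M}{4} = - \frac{5}{4} + \frac{3 M}{4}$)
$- h{\left(R,J{\left(9 \right)} \right)} = - (- \frac{5}{4} + \frac{3 \cdot 9^{2}}{4}) = - (- \frac{5}{4} + \frac{3}{4} \cdot 81) = - (- \frac{5}{4} + \frac{243}{4}) = \left(-1\right) \frac{119}{2} = - \frac{119}{2}$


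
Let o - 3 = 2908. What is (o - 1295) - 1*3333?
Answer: -1717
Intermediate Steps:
o = 2911 (o = 3 + 2908 = 2911)
(o - 1295) - 1*3333 = (2911 - 1295) - 1*3333 = 1616 - 3333 = -1717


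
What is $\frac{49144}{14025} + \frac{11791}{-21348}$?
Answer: $\frac{294585779}{99801900} \approx 2.9517$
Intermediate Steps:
$\frac{49144}{14025} + \frac{11791}{-21348} = 49144 \cdot \frac{1}{14025} + 11791 \left(- \frac{1}{21348}\right) = \frac{49144}{14025} - \frac{11791}{21348} = \frac{294585779}{99801900}$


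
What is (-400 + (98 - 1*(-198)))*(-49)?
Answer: 5096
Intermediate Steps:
(-400 + (98 - 1*(-198)))*(-49) = (-400 + (98 + 198))*(-49) = (-400 + 296)*(-49) = -104*(-49) = 5096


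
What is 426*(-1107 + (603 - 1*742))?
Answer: -530796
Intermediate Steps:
426*(-1107 + (603 - 1*742)) = 426*(-1107 + (603 - 742)) = 426*(-1107 - 139) = 426*(-1246) = -530796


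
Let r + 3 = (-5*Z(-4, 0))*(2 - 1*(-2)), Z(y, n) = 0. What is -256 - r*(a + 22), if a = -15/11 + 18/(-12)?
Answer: -4369/22 ≈ -198.59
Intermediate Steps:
r = -3 (r = -3 + (-5*0)*(2 - 1*(-2)) = -3 + 0*(2 + 2) = -3 + 0*4 = -3 + 0 = -3)
a = -63/22 (a = -15*1/11 + 18*(-1/12) = -15/11 - 3/2 = -63/22 ≈ -2.8636)
-256 - r*(a + 22) = -256 - (-3)*(-63/22 + 22) = -256 - (-3)*421/22 = -256 - 1*(-1263/22) = -256 + 1263/22 = -4369/22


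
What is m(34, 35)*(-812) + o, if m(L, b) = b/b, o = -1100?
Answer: -1912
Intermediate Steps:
m(L, b) = 1
m(34, 35)*(-812) + o = 1*(-812) - 1100 = -812 - 1100 = -1912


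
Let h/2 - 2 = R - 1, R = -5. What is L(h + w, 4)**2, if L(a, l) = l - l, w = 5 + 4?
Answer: 0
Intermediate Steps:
h = -8 (h = 4 + 2*(-5 - 1) = 4 + 2*(-6) = 4 - 12 = -8)
w = 9
L(a, l) = 0
L(h + w, 4)**2 = 0**2 = 0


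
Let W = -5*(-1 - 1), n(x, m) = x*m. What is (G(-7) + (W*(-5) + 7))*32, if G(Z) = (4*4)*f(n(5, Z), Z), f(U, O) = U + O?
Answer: -22880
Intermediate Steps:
n(x, m) = m*x
f(U, O) = O + U
G(Z) = 96*Z (G(Z) = (4*4)*(Z + Z*5) = 16*(Z + 5*Z) = 16*(6*Z) = 96*Z)
W = 10 (W = -5*(-2) = 10)
(G(-7) + (W*(-5) + 7))*32 = (96*(-7) + (10*(-5) + 7))*32 = (-672 + (-50 + 7))*32 = (-672 - 43)*32 = -715*32 = -22880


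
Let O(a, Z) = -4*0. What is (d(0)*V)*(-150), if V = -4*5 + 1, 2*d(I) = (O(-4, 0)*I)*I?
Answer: 0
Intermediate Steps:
O(a, Z) = 0
d(I) = 0 (d(I) = ((0*I)*I)/2 = (0*I)/2 = (½)*0 = 0)
V = -19 (V = -20 + 1 = -19)
(d(0)*V)*(-150) = (0*(-19))*(-150) = 0*(-150) = 0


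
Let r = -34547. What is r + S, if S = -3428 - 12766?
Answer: -50741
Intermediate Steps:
S = -16194
r + S = -34547 - 16194 = -50741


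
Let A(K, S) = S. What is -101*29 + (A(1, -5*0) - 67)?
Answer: -2996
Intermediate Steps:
-101*29 + (A(1, -5*0) - 67) = -101*29 + (-5*0 - 67) = -2929 + (0 - 67) = -2929 - 67 = -2996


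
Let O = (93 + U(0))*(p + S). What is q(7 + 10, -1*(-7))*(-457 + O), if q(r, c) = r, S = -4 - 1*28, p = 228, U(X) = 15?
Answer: 352087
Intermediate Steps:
S = -32 (S = -4 - 28 = -32)
O = 21168 (O = (93 + 15)*(228 - 32) = 108*196 = 21168)
q(7 + 10, -1*(-7))*(-457 + O) = (7 + 10)*(-457 + 21168) = 17*20711 = 352087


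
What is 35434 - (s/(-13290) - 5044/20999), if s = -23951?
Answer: 9888368229851/279076710 ≈ 35432.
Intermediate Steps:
35434 - (s/(-13290) - 5044/20999) = 35434 - (-23951/(-13290) - 5044/20999) = 35434 - (-23951*(-1/13290) - 5044*1/20999) = 35434 - (23951/13290 - 5044/20999) = 35434 - 1*435912289/279076710 = 35434 - 435912289/279076710 = 9888368229851/279076710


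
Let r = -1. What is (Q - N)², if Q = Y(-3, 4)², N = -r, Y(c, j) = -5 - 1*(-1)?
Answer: 225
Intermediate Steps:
Y(c, j) = -4 (Y(c, j) = -5 + 1 = -4)
N = 1 (N = -1*(-1) = 1)
Q = 16 (Q = (-4)² = 16)
(Q - N)² = (16 - 1*1)² = (16 - 1)² = 15² = 225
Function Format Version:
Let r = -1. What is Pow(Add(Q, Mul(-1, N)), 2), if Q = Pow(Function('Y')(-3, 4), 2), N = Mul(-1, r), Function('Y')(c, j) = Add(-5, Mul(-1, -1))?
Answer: 225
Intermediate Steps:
Function('Y')(c, j) = -4 (Function('Y')(c, j) = Add(-5, 1) = -4)
N = 1 (N = Mul(-1, -1) = 1)
Q = 16 (Q = Pow(-4, 2) = 16)
Pow(Add(Q, Mul(-1, N)), 2) = Pow(Add(16, Mul(-1, 1)), 2) = Pow(Add(16, -1), 2) = Pow(15, 2) = 225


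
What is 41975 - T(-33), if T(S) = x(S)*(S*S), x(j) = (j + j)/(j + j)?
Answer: 40886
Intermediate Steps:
x(j) = 1 (x(j) = (2*j)/((2*j)) = (2*j)*(1/(2*j)) = 1)
T(S) = S² (T(S) = 1*(S*S) = 1*S² = S²)
41975 - T(-33) = 41975 - 1*(-33)² = 41975 - 1*1089 = 41975 - 1089 = 40886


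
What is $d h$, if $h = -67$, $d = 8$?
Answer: $-536$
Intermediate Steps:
$d h = 8 \left(-67\right) = -536$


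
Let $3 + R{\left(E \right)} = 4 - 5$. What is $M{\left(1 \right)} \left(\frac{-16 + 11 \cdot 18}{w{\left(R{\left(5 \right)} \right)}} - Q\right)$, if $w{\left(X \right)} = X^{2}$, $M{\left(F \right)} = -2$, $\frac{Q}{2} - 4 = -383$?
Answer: $- \frac{6155}{4} \approx -1538.8$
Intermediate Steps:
$Q = -758$ ($Q = 8 + 2 \left(-383\right) = 8 - 766 = -758$)
$R{\left(E \right)} = -4$ ($R{\left(E \right)} = -3 + \left(4 - 5\right) = -3 - 1 = -4$)
$M{\left(1 \right)} \left(\frac{-16 + 11 \cdot 18}{w{\left(R{\left(5 \right)} \right)}} - Q\right) = - 2 \left(\frac{-16 + 11 \cdot 18}{\left(-4\right)^{2}} - -758\right) = - 2 \left(\frac{-16 + 198}{16} + 758\right) = - 2 \left(182 \cdot \frac{1}{16} + 758\right) = - 2 \left(\frac{91}{8} + 758\right) = \left(-2\right) \frac{6155}{8} = - \frac{6155}{4}$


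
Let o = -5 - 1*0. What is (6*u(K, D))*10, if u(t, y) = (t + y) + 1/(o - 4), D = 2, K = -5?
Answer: -560/3 ≈ -186.67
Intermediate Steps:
o = -5 (o = -5 + 0 = -5)
u(t, y) = -1/9 + t + y (u(t, y) = (t + y) + 1/(-5 - 4) = (t + y) + 1/(-9) = (t + y) - 1/9 = -1/9 + t + y)
(6*u(K, D))*10 = (6*(-1/9 - 5 + 2))*10 = (6*(-28/9))*10 = -56/3*10 = -560/3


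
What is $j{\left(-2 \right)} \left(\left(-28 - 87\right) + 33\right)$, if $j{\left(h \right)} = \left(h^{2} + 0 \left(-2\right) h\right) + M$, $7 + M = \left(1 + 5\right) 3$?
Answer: $-1230$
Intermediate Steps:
$M = 11$ ($M = -7 + \left(1 + 5\right) 3 = -7 + 6 \cdot 3 = -7 + 18 = 11$)
$j{\left(h \right)} = 11 + h^{2}$ ($j{\left(h \right)} = \left(h^{2} + 0 \left(-2\right) h\right) + 11 = \left(h^{2} + 0 h\right) + 11 = \left(h^{2} + 0\right) + 11 = h^{2} + 11 = 11 + h^{2}$)
$j{\left(-2 \right)} \left(\left(-28 - 87\right) + 33\right) = \left(11 + \left(-2\right)^{2}\right) \left(\left(-28 - 87\right) + 33\right) = \left(11 + 4\right) \left(-115 + 33\right) = 15 \left(-82\right) = -1230$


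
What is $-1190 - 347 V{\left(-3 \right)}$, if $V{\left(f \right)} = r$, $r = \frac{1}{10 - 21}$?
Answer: $- \frac{12743}{11} \approx -1158.5$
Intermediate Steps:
$r = - \frac{1}{11}$ ($r = \frac{1}{-11} = - \frac{1}{11} \approx -0.090909$)
$V{\left(f \right)} = - \frac{1}{11}$
$-1190 - 347 V{\left(-3 \right)} = -1190 - - \frac{347}{11} = -1190 + \frac{347}{11} = - \frac{12743}{11}$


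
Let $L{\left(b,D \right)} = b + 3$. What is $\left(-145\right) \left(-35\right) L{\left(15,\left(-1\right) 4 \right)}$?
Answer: $91350$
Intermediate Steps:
$L{\left(b,D \right)} = 3 + b$
$\left(-145\right) \left(-35\right) L{\left(15,\left(-1\right) 4 \right)} = \left(-145\right) \left(-35\right) \left(3 + 15\right) = 5075 \cdot 18 = 91350$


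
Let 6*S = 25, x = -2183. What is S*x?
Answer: -54575/6 ≈ -9095.8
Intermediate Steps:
S = 25/6 (S = (⅙)*25 = 25/6 ≈ 4.1667)
S*x = (25/6)*(-2183) = -54575/6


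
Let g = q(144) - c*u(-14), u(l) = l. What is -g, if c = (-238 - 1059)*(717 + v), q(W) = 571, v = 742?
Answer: 26491951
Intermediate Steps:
c = -1892323 (c = (-238 - 1059)*(717 + 742) = -1297*1459 = -1892323)
g = -26491951 (g = 571 - (-1892323)*(-14) = 571 - 1*26492522 = 571 - 26492522 = -26491951)
-g = -1*(-26491951) = 26491951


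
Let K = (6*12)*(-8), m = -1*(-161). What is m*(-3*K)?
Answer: 278208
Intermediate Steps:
m = 161
K = -576 (K = 72*(-8) = -576)
m*(-3*K) = 161*(-3*(-576)) = 161*1728 = 278208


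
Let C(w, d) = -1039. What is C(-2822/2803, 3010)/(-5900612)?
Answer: 1039/5900612 ≈ 0.00017608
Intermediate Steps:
C(-2822/2803, 3010)/(-5900612) = -1039/(-5900612) = -1039*(-1/5900612) = 1039/5900612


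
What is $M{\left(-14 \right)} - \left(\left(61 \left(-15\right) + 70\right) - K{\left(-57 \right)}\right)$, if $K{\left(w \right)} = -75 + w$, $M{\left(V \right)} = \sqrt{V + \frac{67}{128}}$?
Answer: $713 + \frac{5 i \sqrt{138}}{16} \approx 713.0 + 3.671 i$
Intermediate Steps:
$M{\left(V \right)} = \sqrt{\frac{67}{128} + V}$ ($M{\left(V \right)} = \sqrt{V + 67 \cdot \frac{1}{128}} = \sqrt{V + \frac{67}{128}} = \sqrt{\frac{67}{128} + V}$)
$M{\left(-14 \right)} - \left(\left(61 \left(-15\right) + 70\right) - K{\left(-57 \right)}\right) = \frac{\sqrt{134 + 256 \left(-14\right)}}{16} - \left(\left(61 \left(-15\right) + 70\right) - \left(-75 - 57\right)\right) = \frac{\sqrt{134 - 3584}}{16} - \left(\left(-915 + 70\right) - -132\right) = \frac{\sqrt{-3450}}{16} - \left(-845 + 132\right) = \frac{5 i \sqrt{138}}{16} - -713 = \frac{5 i \sqrt{138}}{16} + 713 = 713 + \frac{5 i \sqrt{138}}{16}$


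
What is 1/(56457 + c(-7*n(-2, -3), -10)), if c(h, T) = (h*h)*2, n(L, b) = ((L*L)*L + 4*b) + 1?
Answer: 1/91835 ≈ 1.0889e-5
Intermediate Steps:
n(L, b) = 1 + L³ + 4*b (n(L, b) = (L²*L + 4*b) + 1 = (L³ + 4*b) + 1 = 1 + L³ + 4*b)
c(h, T) = 2*h² (c(h, T) = h²*2 = 2*h²)
1/(56457 + c(-7*n(-2, -3), -10)) = 1/(56457 + 2*(-7*(1 + (-2)³ + 4*(-3)))²) = 1/(56457 + 2*(-7*(1 - 8 - 12))²) = 1/(56457 + 2*(-7*(-19))²) = 1/(56457 + 2*133²) = 1/(56457 + 2*17689) = 1/(56457 + 35378) = 1/91835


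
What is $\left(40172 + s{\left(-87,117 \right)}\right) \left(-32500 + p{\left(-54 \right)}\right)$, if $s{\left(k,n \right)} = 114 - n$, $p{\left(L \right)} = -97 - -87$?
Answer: $-1305894190$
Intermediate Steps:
$p{\left(L \right)} = -10$ ($p{\left(L \right)} = -97 + 87 = -10$)
$\left(40172 + s{\left(-87,117 \right)}\right) \left(-32500 + p{\left(-54 \right)}\right) = \left(40172 + \left(114 - 117\right)\right) \left(-32500 - 10\right) = \left(40172 + \left(114 - 117\right)\right) \left(-32510\right) = \left(40172 - 3\right) \left(-32510\right) = 40169 \left(-32510\right) = -1305894190$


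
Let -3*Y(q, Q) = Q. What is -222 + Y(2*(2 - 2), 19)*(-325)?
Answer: 5509/3 ≈ 1836.3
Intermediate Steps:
Y(q, Q) = -Q/3
-222 + Y(2*(2 - 2), 19)*(-325) = -222 - ⅓*19*(-325) = -222 - 19/3*(-325) = -222 + 6175/3 = 5509/3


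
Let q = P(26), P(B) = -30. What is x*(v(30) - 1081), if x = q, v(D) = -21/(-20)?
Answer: 64797/2 ≈ 32399.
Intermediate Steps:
q = -30
v(D) = 21/20 (v(D) = -21*(-1/20) = 21/20)
x = -30
x*(v(30) - 1081) = -30*(21/20 - 1081) = -30*(-21599/20) = 64797/2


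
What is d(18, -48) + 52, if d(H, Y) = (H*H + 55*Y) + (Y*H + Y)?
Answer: -3176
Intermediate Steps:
d(H, Y) = H² + 56*Y + H*Y (d(H, Y) = (H² + 55*Y) + (H*Y + Y) = (H² + 55*Y) + (Y + H*Y) = H² + 56*Y + H*Y)
d(18, -48) + 52 = (18² + 56*(-48) + 18*(-48)) + 52 = (324 - 2688 - 864) + 52 = -3228 + 52 = -3176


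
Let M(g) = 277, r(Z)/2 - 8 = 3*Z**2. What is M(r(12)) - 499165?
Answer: -498888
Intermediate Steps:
r(Z) = 16 + 6*Z**2 (r(Z) = 16 + 2*(3*Z**2) = 16 + 6*Z**2)
M(r(12)) - 499165 = 277 - 499165 = -498888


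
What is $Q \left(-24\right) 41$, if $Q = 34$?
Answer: $-33456$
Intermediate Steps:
$Q \left(-24\right) 41 = 34 \left(-24\right) 41 = \left(-816\right) 41 = -33456$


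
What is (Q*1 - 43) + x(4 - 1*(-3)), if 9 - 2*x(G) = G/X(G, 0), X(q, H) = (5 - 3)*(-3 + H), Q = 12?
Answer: -311/12 ≈ -25.917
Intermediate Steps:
X(q, H) = -6 + 2*H (X(q, H) = 2*(-3 + H) = -6 + 2*H)
x(G) = 9/2 + G/12 (x(G) = 9/2 - G/(2*(-6 + 2*0)) = 9/2 - G/(2*(-6 + 0)) = 9/2 - G/(2*(-6)) = 9/2 - G*(-1)/(2*6) = 9/2 - (-1)*G/12 = 9/2 + G/12)
(Q*1 - 43) + x(4 - 1*(-3)) = (12*1 - 43) + (9/2 + (4 - 1*(-3))/12) = (12 - 43) + (9/2 + (4 + 3)/12) = -31 + (9/2 + (1/12)*7) = -31 + (9/2 + 7/12) = -31 + 61/12 = -311/12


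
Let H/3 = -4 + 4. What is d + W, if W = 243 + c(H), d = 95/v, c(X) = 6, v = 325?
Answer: 16204/65 ≈ 249.29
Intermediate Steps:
H = 0 (H = 3*(-4 + 4) = 3*0 = 0)
d = 19/65 (d = 95/325 = 95*(1/325) = 19/65 ≈ 0.29231)
W = 249 (W = 243 + 6 = 249)
d + W = 19/65 + 249 = 16204/65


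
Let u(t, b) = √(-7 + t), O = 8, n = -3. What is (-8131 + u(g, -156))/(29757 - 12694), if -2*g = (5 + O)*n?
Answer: -8131/17063 + 5*√2/34126 ≈ -0.47632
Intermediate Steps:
g = 39/2 (g = -(5 + 8)*(-3)/2 = -13*(-3)/2 = -½*(-39) = 39/2 ≈ 19.500)
(-8131 + u(g, -156))/(29757 - 12694) = (-8131 + √(-7 + 39/2))/(29757 - 12694) = (-8131 + √(25/2))/17063 = (-8131 + 5*√2/2)*(1/17063) = -8131/17063 + 5*√2/34126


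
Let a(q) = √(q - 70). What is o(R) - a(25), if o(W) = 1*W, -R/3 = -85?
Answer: 255 - 3*I*√5 ≈ 255.0 - 6.7082*I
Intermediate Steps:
a(q) = √(-70 + q)
R = 255 (R = -3*(-85) = 255)
o(W) = W
o(R) - a(25) = 255 - √(-70 + 25) = 255 - √(-45) = 255 - 3*I*√5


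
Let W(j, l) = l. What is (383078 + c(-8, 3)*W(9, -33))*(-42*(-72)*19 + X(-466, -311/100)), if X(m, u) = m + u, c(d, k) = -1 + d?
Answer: 87389395815/4 ≈ 2.1847e+10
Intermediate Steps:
(383078 + c(-8, 3)*W(9, -33))*(-42*(-72)*19 + X(-466, -311/100)) = (383078 + (-1 - 8)*(-33))*(-42*(-72)*19 + (-466 - 311/100)) = (383078 - 9*(-33))*(3024*19 + (-466 - 311*1/100)) = (383078 + 297)*(57456 + (-466 - 311/100)) = 383375*(57456 - 46911/100) = 383375*(5698689/100) = 87389395815/4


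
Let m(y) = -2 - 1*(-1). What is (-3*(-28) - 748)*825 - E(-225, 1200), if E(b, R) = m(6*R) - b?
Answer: -548024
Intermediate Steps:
m(y) = -1 (m(y) = -2 + 1 = -1)
E(b, R) = -1 - b
(-3*(-28) - 748)*825 - E(-225, 1200) = (-3*(-28) - 748)*825 - (-1 - 1*(-225)) = (84 - 748)*825 - (-1 + 225) = -664*825 - 1*224 = -547800 - 224 = -548024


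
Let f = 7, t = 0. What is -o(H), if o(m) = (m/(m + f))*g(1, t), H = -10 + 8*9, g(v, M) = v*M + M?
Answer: 0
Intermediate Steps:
g(v, M) = M + M*v (g(v, M) = M*v + M = M + M*v)
H = 62 (H = -10 + 72 = 62)
o(m) = 0 (o(m) = (m/(m + 7))*(0*(1 + 1)) = (m/(7 + m))*(0*2) = (m/(7 + m))*0 = 0)
-o(H) = -1*0 = 0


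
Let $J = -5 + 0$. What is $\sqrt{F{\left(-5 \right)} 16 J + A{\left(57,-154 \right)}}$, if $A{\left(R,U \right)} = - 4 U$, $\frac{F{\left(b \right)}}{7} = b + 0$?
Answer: $2 \sqrt{854} \approx 58.447$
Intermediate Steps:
$F{\left(b \right)} = 7 b$ ($F{\left(b \right)} = 7 \left(b + 0\right) = 7 b$)
$J = -5$
$\sqrt{F{\left(-5 \right)} 16 J + A{\left(57,-154 \right)}} = \sqrt{7 \left(-5\right) 16 \left(-5\right) - -616} = \sqrt{\left(-35\right) 16 \left(-5\right) + 616} = \sqrt{\left(-560\right) \left(-5\right) + 616} = \sqrt{2800 + 616} = \sqrt{3416} = 2 \sqrt{854}$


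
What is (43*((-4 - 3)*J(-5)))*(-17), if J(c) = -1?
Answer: -5117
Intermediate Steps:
(43*((-4 - 3)*J(-5)))*(-17) = (43*((-4 - 3)*(-1)))*(-17) = (43*(-7*(-1)))*(-17) = (43*7)*(-17) = 301*(-17) = -5117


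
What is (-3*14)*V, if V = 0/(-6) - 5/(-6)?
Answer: -35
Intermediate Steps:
V = 5/6 (V = 0*(-1/6) - 5*(-1/6) = 0 + 5/6 = 5/6 ≈ 0.83333)
(-3*14)*V = -3*14*(5/6) = -42*5/6 = -35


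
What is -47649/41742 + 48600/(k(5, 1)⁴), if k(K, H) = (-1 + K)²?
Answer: -22792993/56991744 ≈ -0.39993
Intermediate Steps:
-47649/41742 + 48600/(k(5, 1)⁴) = -47649/41742 + 48600/(((-1 + 5)²)⁴) = -47649*1/41742 + 48600/((4²)⁴) = -15883/13914 + 48600/(16⁴) = -15883/13914 + 48600/65536 = -15883/13914 + 48600*(1/65536) = -15883/13914 + 6075/8192 = -22792993/56991744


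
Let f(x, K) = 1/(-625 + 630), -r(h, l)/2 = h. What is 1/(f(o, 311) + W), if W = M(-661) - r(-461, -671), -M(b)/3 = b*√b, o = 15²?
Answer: -23045/65002318606 - 49575*I*√661/65002318606 ≈ -3.5453e-7 - 1.9608e-5*I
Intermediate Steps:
o = 225
r(h, l) = -2*h
M(b) = -3*b^(3/2) (M(b) = -3*b*√b = -3*b^(3/2))
f(x, K) = ⅕ (f(x, K) = 1/5 = ⅕)
W = -922 + 1983*I*√661 (W = -(-1983)*I*√661 - (-2)*(-461) = -(-1983)*I*√661 - 1*922 = 1983*I*√661 - 922 = -922 + 1983*I*√661 ≈ -922.0 + 50983.0*I)
1/(f(o, 311) + W) = 1/(⅕ + (-922 + 1983*I*√661)) = 1/(-4609/5 + 1983*I*√661)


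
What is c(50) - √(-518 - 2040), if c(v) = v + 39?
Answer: 89 - I*√2558 ≈ 89.0 - 50.577*I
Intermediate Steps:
c(v) = 39 + v
c(50) - √(-518 - 2040) = (39 + 50) - √(-518 - 2040) = 89 - √(-2558) = 89 - I*√2558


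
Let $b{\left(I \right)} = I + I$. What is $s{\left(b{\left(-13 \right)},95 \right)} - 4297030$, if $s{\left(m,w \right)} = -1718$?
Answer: $-4298748$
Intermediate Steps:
$b{\left(I \right)} = 2 I$
$s{\left(b{\left(-13 \right)},95 \right)} - 4297030 = -1718 - 4297030 = -4298748$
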